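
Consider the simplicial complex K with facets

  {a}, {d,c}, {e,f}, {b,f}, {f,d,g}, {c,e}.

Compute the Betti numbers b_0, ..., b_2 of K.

b_0 = 2, b_1 = 1, b_2 = 0.

Take the total order a < b < c < d < e < f < g on the vertex set. Then K (dimension 2) consists of the simplices:

  0-simplices (7): a, b, c, d, e, f, g
  1-simplices (7): bf, cd, ce, df, dg, ef, fg
  2-simplices (1): dfg

Hence C_0 ≅ Z^7, C_1 ≅ Z^7, C_2 ≅ Z^1.

∂_1: C_1 → C_0 is given by ∂[p,q] = [q] − [p]. For instance
  ∂cd = d − c.
As a 7×7 matrix over Z this has rank 5, with invariant factors (1,1,1,1,1).

Boundary ∂_2: C_2 → C_1 acts by ∂[p,q,r] = [q,r] − [p,r] + [p,q]. For instance
  ∂dfg = fg − dg + df.
This gives a 7×1 integer matrix of rank 1; reducing to Smith normal form yields diagonal entries (1).

Computing H_k = (kernel of ∂_k) / (image of ∂_{k+1}):

  H_0: rank C_0 − rank ∂_1 = 7 − 5 = 2, and the invariant factors of ∂_1 are all 1, so H_0 = Z^2.
  H_1: rank ker ∂_1 − rank ∂_2 = (7 − 5) − 1 = 1, and the invariant factors of ∂_2 are all 1, so H_1 = Z.
  H_2: rank ker ∂_2 − rank ∂_3 = (1 − 1) − 0 = 0, and there is no ∂_3, so H_2 = 0.

As a check, the Euler characteristic is 7 − 7 + 1 = 1, which agrees with 2 − 1 + 0 = 1.

Hence the Betti numbers are b_0 = 2, b_1 = 1, b_2 = 0.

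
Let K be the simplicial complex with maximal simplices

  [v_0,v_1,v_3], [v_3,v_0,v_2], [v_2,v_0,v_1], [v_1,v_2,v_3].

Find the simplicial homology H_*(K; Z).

Take the total order v_0 < v_1 < v_2 < v_3 on the vertex set. Then K (dimension 2) consists of the simplices:

  0-simplices (4): [v_0], [v_1], [v_2], [v_3]
  1-simplices (6): [v_0,v_1], [v_0,v_2], [v_0,v_3], [v_1,v_2], [v_1,v_3], [v_2,v_3]
  2-simplices (4): [v_0,v_1,v_2], [v_0,v_1,v_3], [v_0,v_2,v_3], [v_1,v_2,v_3]

so the chain groups are C_0 ≅ Z^4, C_1 ≅ Z^6, C_2 ≅ Z^4.

Boundary ∂_1: C_1 → C_0 is given by ∂[p,q] = [q] − [p]. For instance
  ∂[v_2,v_3] = [v_3] − [v_2].
The 4×6 boundary matrix has rank 3 and Smith normal form diag(1,1,1).

Boundary ∂_2: C_2 → C_1 maps a triangle to the signed sum of its edges. For instance
  ∂[v_1,v_2,v_3] = [v_2,v_3] − [v_1,v_3] + [v_1,v_2],
  ∂[v_0,v_1,v_3] = [v_1,v_3] − [v_0,v_3] + [v_0,v_1].
The resulting 6×4 matrix has rank 3, and its Smith normal form has invariant factors (1,1,1).

Reading off H_k = ker ∂_k / im ∂_{k+1}:

  H_0: rank C_0 − rank ∂_1 = 4 − 3 = 1, and the invariant factors of ∂_1 are all 1, so H_0 = Z.
  H_1: rank ker ∂_1 − rank ∂_2 = (6 − 3) − 3 = 0, and the invariant factors of ∂_2 are all 1, so H_1 = 0.
  H_2: rank ker ∂_2 − rank ∂_3 = (4 − 3) − 0 = 1, and there is no ∂_3, so H_2 = Z.

(K is a triangulation of the 2-sphere S^2.)

H_0 = Z,  H_1 = 0,  H_2 = Z.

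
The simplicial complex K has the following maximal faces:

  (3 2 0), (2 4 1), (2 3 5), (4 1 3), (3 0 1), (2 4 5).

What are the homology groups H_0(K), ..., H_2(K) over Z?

We work with the vertex ordering 0 < 1 < 2 < 3 < 4 < 5. The simplices of K, each written with vertices in increasing order, are:

  0-simplices (6): [0], [1], [2], [3], [4], [5]
  1-simplices (12): [0,1], [0,2], [0,3], [1,2], [1,3], [1,4], [2,3], [2,4], [2,5], [3,4], [3,5], [4,5]
  2-simplices (6): [0,1,3], [0,2,3], [1,2,4], [1,3,4], [2,3,5], [2,4,5]

so the chain groups are C_0 ≅ Z^6, C_1 ≅ Z^12, C_2 ≅ Z^6.

∂_1: C_1 → C_0 maps an edge to its endpoints' difference, ∂[p,q] = q − p. For instance
  ∂[0,3] = [3] − [0].
The resulting 6×12 matrix has rank 5, and its Smith normal form has invariant factors (1,1,1,1,1).

∂_2: C_2 → C_1 maps a triangle to the signed sum of its edges. For instance
  ∂[1,2,4] = [2,4] − [1,4] + [1,2],
  ∂[1,3,4] = [3,4] − [1,4] + [1,3].
As a 12×6 matrix over Z this has rank 6, with invariant factors (1,1,1,1,1,1).

From H_k ≅ ker(∂_k) / im(∂_{k+1}) we obtain:

  H_0: rank C_0 − rank ∂_1 = 6 − 5 = 1, and the invariant factors of ∂_1 are all 1, so H_0 ≅ Z.
  H_1: rank ker ∂_1 − rank ∂_2 = (12 − 5) − 6 = 1, and the invariant factors of ∂_2 are all 1, so H_1 ≅ Z.
  H_2: rank ker ∂_2 − rank ∂_3 = (6 − 6) − 0 = 0, and there is no ∂_3, so H_2 ≅ 0.

(K is a triangulation of the cylinder S^1 x I.)

H_0 ≅ Z,  H_1 ≅ Z,  H_2 = 0.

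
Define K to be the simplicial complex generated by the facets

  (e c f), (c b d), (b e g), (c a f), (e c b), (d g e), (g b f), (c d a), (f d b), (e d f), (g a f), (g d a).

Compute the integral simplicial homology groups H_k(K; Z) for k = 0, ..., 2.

H_0 = Z,  H_1 = Z/2Z,  H_2 = 0.

Fix the vertex order a < b < c < d < e < f < g and write every simplex with vertices in increasing order. Then dim K = 2 and the simplices of K are:

  0-simplices (7): a, b, c, d, e, f, g
  1-simplices (18): ac, ad, af, ag, bc, bd, be, bf, bg, cd, ce, cf, de, df, dg, ef, eg, fg
  2-simplices (12): acd, acf, adg, afg, bcd, bce, bdf, beg, bfg, cef, def, deg

giving chain groups C_0 ≅ Z^7, C_1 ≅ Z^18, C_2 ≅ Z^12.

∂_1: C_1 → C_0 is given by ∂[p,q] = [q] − [p]. For instance
  ∂bg = g − b.
As a 7×18 matrix over Z this has rank 6, with invariant factors (1,1,1,1,1,1).

Boundary ∂_2: C_2 → C_1 acts by ∂[p,q,r] = [q,r] − [p,r] + [p,q]. For instance
  ∂cef = ef − cf + ce,
  ∂bcd = cd − bd + bc.
This gives a 18×12 integer matrix of rank 12; reducing to Smith normal form yields diagonal entries (1,1,1,1,1,1,1,1,1,1,1,2).

Computing H_k = (kernel of ∂_k) / (image of ∂_{k+1}):

  H_0: rank C_0 − rank ∂_1 = 7 − 6 = 1, and the invariant factors of ∂_1 are all 1, so H_0 ≅ Z.
  H_1: rank ker ∂_1 − rank ∂_2 = (18 − 6) − 12 = 0, and ∂_2 has invariant factor 2 > 1, so H_1 ≅ Z/2Z.
  H_2: rank ker ∂_2 − rank ∂_3 = (12 − 12) − 0 = 0, and there is no ∂_3, so H_2 ≅ 0.

As a check, the Euler characteristic is 7 − 18 + 12 = 1, which agrees with 1 − 0 + 0 = 1.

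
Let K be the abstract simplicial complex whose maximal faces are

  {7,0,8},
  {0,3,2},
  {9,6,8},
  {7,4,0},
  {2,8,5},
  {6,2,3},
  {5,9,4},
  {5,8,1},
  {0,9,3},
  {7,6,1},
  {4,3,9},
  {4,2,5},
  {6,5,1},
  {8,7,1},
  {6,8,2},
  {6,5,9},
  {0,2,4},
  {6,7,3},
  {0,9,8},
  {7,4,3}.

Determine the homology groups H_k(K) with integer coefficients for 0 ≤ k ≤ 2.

H_0 ≅ Z,  H_1 ≅ Z ⊕ Z/2,  H_2 = 0.

K has 10 vertices, 30 edges, 20 triangles.
rank ∂_0 = 0, rank ∂_1 = 9 ⇒ b_0 = 10 − 0 − 9 = 1; all invariant factors of ∂_1 are 1 so no torsion. So H_0 ≅ Z.
rank ∂_1 = 9, rank ∂_2 = 20 ⇒ b_1 = 30 − 9 − 20 = 1; ∂_2 has invariant factor(s) [2] giving torsion. So H_1 ≅ Z ⊕ Z/2.
rank ∂_2 = 20, rank ∂_3 = 0 ⇒ b_2 = 20 − 20 − 0 = 0. So H_2 ≅ 0.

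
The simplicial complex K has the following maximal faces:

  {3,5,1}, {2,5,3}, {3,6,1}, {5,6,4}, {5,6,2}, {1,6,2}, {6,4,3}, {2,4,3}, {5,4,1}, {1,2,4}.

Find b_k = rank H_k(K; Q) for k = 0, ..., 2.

Take the total order 1 < 2 < 3 < 4 < 5 < 6 on the vertex set. Then K (dimension 2) consists of the simplices:

  0-simplices (6): [1], [2], [3], [4], [5], [6]
  1-simplices (15): [1,2], [1,3], [1,4], [1,5], [1,6], [2,3], [2,4], [2,5], [2,6], [3,4], [3,5], [3,6], [4,5], [4,6], [5,6]
  2-simplices (10): [1,2,4], [1,2,6], [1,3,5], [1,3,6], [1,4,5], [2,3,4], [2,3,5], [2,5,6], [3,4,6], [4,5,6]

so the chain groups are C_0 ≅ Z^6, C_1 ≅ Z^15, C_2 ≅ Z^10.

∂_1: C_1 → C_0 is given by ∂[p,q] = [q] − [p]. For instance
  ∂[3,4] = [4] − [3].
The 6×15 boundary matrix has rank 5 and Smith normal form diag(1,1,1,1,1).

∂_2: C_2 → C_1 maps a triangle to the signed sum of its edges. For instance
  ∂[2,3,4] = [3,4] − [2,4] + [2,3],
  ∂[3,4,6] = [4,6] − [3,6] + [3,4].
This gives a 15×10 integer matrix of rank 10; reducing to Smith normal form yields diagonal entries (1,1,1,1,1,1,1,1,1,2).

Reading off H_k = ker ∂_k / im ∂_{k+1}:

  H_0: rank C_0 − rank ∂_1 = 6 − 5 = 1, and the invariant factors of ∂_1 are all 1, so H_0 = Z.
  H_1: rank ker ∂_1 − rank ∂_2 = (15 − 5) − 10 = 0, and ∂_2 has invariant factor 2 > 1, so H_1 = Z/2.
  H_2: rank ker ∂_2 − rank ∂_3 = (10 − 10) − 0 = 0, and there is no ∂_3, so H_2 = 0.

As a check, the Euler characteristic is 6 − 15 + 10 = 1, which agrees with 1 − 0 + 0 = 1.

Hence the Betti numbers are b_0 = 1, b_1 = 0, b_2 = 0.

b_0 = 1, b_1 = 0, b_2 = 0.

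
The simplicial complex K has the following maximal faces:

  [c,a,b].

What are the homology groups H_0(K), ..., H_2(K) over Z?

H_0 = Z,  H_1 = 0,  H_2 = 0.

Take the total order a < b < c on the vertex set. Then K (dimension 2) consists of the simplices:

  0-simplices (3): a, b, c
  1-simplices (3): ab, ac, bc
  2-simplices (1): abc

giving chain groups C_0 ≅ Z^3, C_1 ≅ Z^3, C_2 ≅ Z^1.

∂_1: C_1 → C_0 sends each edge [p,q] (with p < q) to q − p.
The 3×3 boundary matrix has rank 2 and Smith normal form diag(1,1).

The boundary map ∂_2: C_2 → C_1 acts by ∂[p,q,r] = [q,r] − [p,r] + [p,q]. For instance
  ∂abc = bc − ac + ab.
The resulting 3×1 matrix has rank 1, and its Smith normal form has invariant factors (1).

Reading off H_k = ker ∂_k / im ∂_{k+1}:

  H_0: rank C_0 − rank ∂_1 = 3 − 2 = 1, and the invariant factors of ∂_1 are all 1, so H_0 = Z.
  H_1: rank ker ∂_1 − rank ∂_2 = (3 − 2) − 1 = 0, and the invariant factors of ∂_2 are all 1, so H_1 = 0.
  H_2: rank ker ∂_2 − rank ∂_3 = (1 − 1) − 0 = 0, and there is no ∂_3, so H_2 = 0.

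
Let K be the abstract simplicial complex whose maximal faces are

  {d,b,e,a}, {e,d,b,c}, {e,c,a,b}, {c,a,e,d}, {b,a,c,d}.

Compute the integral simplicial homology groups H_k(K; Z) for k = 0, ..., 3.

Take the total order a < b < c < d < e on the vertex set. Then K (dimension 3) consists of the simplices:

  0-simplices (5): a, b, c, d, e
  1-simplices (10): ab, ac, ad, ae, bc, bd, be, cd, ce, de
  2-simplices (10): abc, abd, abe, acd, ace, ade, bcd, bce, bde, cde
  3-simplices (5): abcd, abce, abde, acde, bcde

so the chain groups are C_0 ≅ Z^5, C_1 ≅ Z^10, C_2 ≅ Z^10, C_3 ≅ Z^5.

∂_1: C_1 → C_0 is given by ∂[p,q] = [q] − [p]. For instance
  ∂be = e − b.
As a 5×10 matrix over Z this has rank 4, with invariant factors (1,1,1,1).

∂_2: C_2 → C_1 maps a triangle to the signed sum of its edges. For instance
  ∂acd = cd − ad + ac,
  ∂bcd = cd − bd + bc.
As a 10×10 matrix over Z this has rank 6, with invariant factors (1,1,1,1,1,1).

∂_3: C_3 → C_2 sends each 3-simplex σ to the alternating sum Σ_i (−1)^i (σ with its i-th vertex removed). For instance
  ∂bcde = cde − bde + bce − bcd,
  ∂abce = bce − ace + abe − abc.
The 10×5 boundary matrix has rank 4 and Smith normal form diag(1,1,1,1).

Reading off H_k = ker ∂_k / im ∂_{k+1}:

  H_0: rank C_0 − rank ∂_1 = 5 − 4 = 1, and the invariant factors of ∂_1 are all 1, so H_0 ≅ Z.
  H_1: rank ker ∂_1 − rank ∂_2 = (10 − 4) − 6 = 0, and the invariant factors of ∂_2 are all 1, so H_1 ≅ 0.
  H_2: rank ker ∂_2 − rank ∂_3 = (10 − 6) − 4 = 0, and the invariant factors of ∂_3 are all 1, so H_2 ≅ 0.
  H_3: rank ker ∂_3 − rank ∂_4 = (5 − 4) − 0 = 1, and there is no ∂_4, so H_3 ≅ Z.

As a check, the Euler characteristic is 5 − 10 + 10 − 5 = 0, which agrees with 1 − 0 + 0 − 1 = 0.

H_0 = Z,  H_1 = 0,  H_2 = 0,  H_3 = Z.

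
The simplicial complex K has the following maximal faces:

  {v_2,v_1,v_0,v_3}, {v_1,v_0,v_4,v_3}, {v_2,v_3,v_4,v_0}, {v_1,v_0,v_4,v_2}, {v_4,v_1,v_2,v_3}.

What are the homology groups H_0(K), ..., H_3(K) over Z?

H_0 ≅ Z,  H_1 = 0,  H_2 = 0,  H_3 ≅ Z.

Take the total order v_0 < v_1 < v_2 < v_3 < v_4 on the vertex set. Then K (dimension 3) consists of the simplices:

  0-simplices (5): [v_0], [v_1], [v_2], [v_3], [v_4]
  1-simplices (10): [v_0,v_1], [v_0,v_2], [v_0,v_3], [v_0,v_4], [v_1,v_2], [v_1,v_3], [v_1,v_4], [v_2,v_3], [v_2,v_4], [v_3,v_4]
  2-simplices (10): [v_0,v_1,v_2], [v_0,v_1,v_3], [v_0,v_1,v_4], [v_0,v_2,v_3], [v_0,v_2,v_4], [v_0,v_3,v_4], [v_1,v_2,v_3], [v_1,v_2,v_4], [v_1,v_3,v_4], [v_2,v_3,v_4]
  3-simplices (5): [v_0,v_1,v_2,v_3], [v_0,v_1,v_2,v_4], [v_0,v_1,v_3,v_4], [v_0,v_2,v_3,v_4], [v_1,v_2,v_3,v_4]

Hence C_0 ≅ Z^5, C_1 ≅ Z^10, C_2 ≅ Z^10, C_3 ≅ Z^5.

Boundary ∂_1: C_1 → C_0 sends each edge [p,q] (with p < q) to q − p.
As a 5×10 matrix over Z this has rank 4, with invariant factors (1,1,1,1).

Boundary ∂_2: C_2 → C_1 maps a triangle to the signed sum of its edges. For instance
  ∂[v_1,v_2,v_4] = [v_2,v_4] − [v_1,v_4] + [v_1,v_2],
  ∂[v_2,v_3,v_4] = [v_3,v_4] − [v_2,v_4] + [v_2,v_3].
The resulting 10×10 matrix has rank 6, and its Smith normal form has invariant factors (1,1,1,1,1,1).

The boundary map ∂_3: C_3 → C_2 sends each 3-simplex σ to the alternating sum Σ_i (−1)^i (σ with its i-th vertex removed). For instance
  ∂[v_0,v_1,v_2,v_3] = [v_1,v_2,v_3] − [v_0,v_2,v_3] + [v_0,v_1,v_3] − [v_0,v_1,v_2],
  ∂[v_1,v_2,v_3,v_4] = [v_2,v_3,v_4] − [v_1,v_3,v_4] + [v_1,v_2,v_4] − [v_1,v_2,v_3].
The 10×5 boundary matrix has rank 4 and Smith normal form diag(1,1,1,1).

Computing H_k = (kernel of ∂_k) / (image of ∂_{k+1}):

  H_0: rank C_0 − rank ∂_1 = 5 − 4 = 1, and the invariant factors of ∂_1 are all 1, so H_0 = Z.
  H_1: rank ker ∂_1 − rank ∂_2 = (10 − 4) − 6 = 0, and the invariant factors of ∂_2 are all 1, so H_1 = 0.
  H_2: rank ker ∂_2 − rank ∂_3 = (10 − 6) − 4 = 0, and the invariant factors of ∂_3 are all 1, so H_2 = 0.
  H_3: rank ker ∂_3 − rank ∂_4 = (5 − 4) − 0 = 1, and there is no ∂_4, so H_3 = Z.

As a check, the Euler characteristic is 5 − 10 + 10 − 5 = 0, which agrees with 1 − 0 + 0 − 1 = 0.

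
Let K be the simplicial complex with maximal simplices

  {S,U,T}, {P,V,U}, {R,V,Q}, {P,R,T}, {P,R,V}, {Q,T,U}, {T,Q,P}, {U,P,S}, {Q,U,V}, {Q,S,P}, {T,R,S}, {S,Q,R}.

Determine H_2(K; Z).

Fix the vertex order P < Q < R < S < T < U < V and write every simplex with vertices in increasing order. Then dim K = 2 and the simplices of K are:

  0-simplices (7): P, Q, R, S, T, U, V
  1-simplices (18): PQ, PR, PS, PT, PU, PV, QR, QS, QT, QU, QV, RS, RT, RV, ST, SU, TU, UV
  2-simplices (12): PQS, PQT, PRT, PRV, PSU, PUV, QRS, QRV, QTU, QUV, RST, STU

giving chain groups C_0 ≅ Z^7, C_1 ≅ Z^18, C_2 ≅ Z^12.

∂_1: C_1 → C_0 maps an edge to its endpoints' difference, ∂[p,q] = q − p.
As a 7×18 matrix over Z this has rank 6, with invariant factors (1,1,1,1,1,1).

Boundary ∂_2: C_2 → C_1 acts by ∂[p,q,r] = [q,r] − [p,r] + [p,q]. For instance
  ∂QRS = RS − QS + QR,
  ∂PRV = RV − PV + PR.
As a 18×12 matrix over Z this has rank 12, with invariant factors (1,1,1,1,1,1,1,1,1,1,1,2).

From H_k ≅ ker(∂_k) / im(∂_{k+1}) we obtain:

  H_2: rank ker ∂_2 − rank ∂_3 = (12 − 12) − 0 = 0, and there is no ∂_3, so H_2 ≅ 0.

(K is a triangulation of the real projective plane RP^2.)

H_2 = 0.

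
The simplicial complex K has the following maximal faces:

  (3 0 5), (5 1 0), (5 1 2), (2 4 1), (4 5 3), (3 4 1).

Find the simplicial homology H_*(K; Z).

H_0 = Z,  H_1 = Z,  H_2 = 0.

Order the vertices as 0 < 1 < 2 < 3 < 4 < 5. Listing each simplex with vertices in this order, K has dimension 2 with simplices:

  0-simplices (6): [0], [1], [2], [3], [4], [5]
  1-simplices (12): [0,1], [0,3], [0,5], [1,2], [1,3], [1,4], [1,5], [2,4], [2,5], [3,4], [3,5], [4,5]
  2-simplices (6): [0,1,5], [0,3,5], [1,2,4], [1,2,5], [1,3,4], [3,4,5]

giving chain groups C_0 ≅ Z^6, C_1 ≅ Z^12, C_2 ≅ Z^6.

The boundary map ∂_1: C_1 → C_0 maps an edge to its endpoints' difference, ∂[p,q] = q − p.
The resulting 6×12 matrix has rank 5, and its Smith normal form has invariant factors (1,1,1,1,1).

The boundary map ∂_2: C_2 → C_1 acts by ∂[p,q,r] = [q,r] − [p,r] + [p,q]. For instance
  ∂[1,3,4] = [3,4] − [1,4] + [1,3],
  ∂[1,2,5] = [2,5] − [1,5] + [1,2].
The resulting 12×6 matrix has rank 6, and its Smith normal form has invariant factors (1,1,1,1,1,1).

Computing H_k = (kernel of ∂_k) / (image of ∂_{k+1}):

  H_0: rank C_0 − rank ∂_1 = 6 − 5 = 1, and the invariant factors of ∂_1 are all 1, so H_0 ≅ Z.
  H_1: rank ker ∂_1 − rank ∂_2 = (12 − 5) − 6 = 1, and the invariant factors of ∂_2 are all 1, so H_1 ≅ Z.
  H_2: rank ker ∂_2 − rank ∂_3 = (6 − 6) − 0 = 0, and there is no ∂_3, so H_2 ≅ 0.

As a check, the Euler characteristic is 6 − 12 + 6 = 0, which agrees with 1 − 1 + 0 = 0.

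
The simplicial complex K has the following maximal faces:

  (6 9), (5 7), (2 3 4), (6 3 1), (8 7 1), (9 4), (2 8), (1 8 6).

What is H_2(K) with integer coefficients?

H_2 ≅ 0.

We work with the vertex ordering 1 < 2 < 3 < 4 < 5 < 6 < 7 < 8 < 9. The simplices of K, each written with vertices in increasing order, are:

  0-simplices (9): [1], [2], [3], [4], [5], [6], [7], [8], [9]
  1-simplices (14): [1,3], [1,6], [1,7], [1,8], [2,3], [2,4], [2,8], [3,4], [3,6], [4,9], [5,7], [6,8], [6,9], [7,8]
  2-simplices (4): [1,3,6], [1,6,8], [1,7,8], [2,3,4]

giving chain groups C_0 ≅ Z^9, C_1 ≅ Z^14, C_2 ≅ Z^4.

Boundary ∂_1: C_1 → C_0 maps an edge to its endpoints' difference, ∂[p,q] = q − p.
The 9×14 boundary matrix has rank 8 and Smith normal form diag(1,1,1,1,1,1,1,1).

∂_2: C_2 → C_1 acts by ∂[p,q,r] = [q,r] − [p,r] + [p,q]. For instance
  ∂[1,6,8] = [6,8] − [1,8] + [1,6],
  ∂[1,7,8] = [7,8] − [1,8] + [1,7].
The 14×4 boundary matrix has rank 4 and Smith normal form diag(1,1,1,1).

From H_k ≅ ker(∂_k) / im(∂_{k+1}) we obtain:

  H_2: rank ker ∂_2 − rank ∂_3 = (4 − 4) − 0 = 0, and there is no ∂_3, so H_2 = 0.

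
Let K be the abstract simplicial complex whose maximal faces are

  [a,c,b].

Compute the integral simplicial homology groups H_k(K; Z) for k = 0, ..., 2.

H_0 ≅ Z,  H_1 = 0,  H_2 = 0.

Fix the vertex order a < b < c and write every simplex with vertices in increasing order. Then dim K = 2 and the simplices of K are:

  0-simplices (3): a, b, c
  1-simplices (3): ab, ac, bc
  2-simplices (1): abc

giving chain groups C_0 ≅ Z^3, C_1 ≅ Z^3, C_2 ≅ Z^1.

Boundary ∂_1: C_1 → C_0 is given by ∂[p,q] = [q] − [p].
The 3×3 boundary matrix has rank 2 and Smith normal form diag(1,1).

The boundary map ∂_2: C_2 → C_1 sends each 2-simplex [p,q,r] to [q,r] − [p,r] + [p,q]. For instance
  ∂abc = bc − ac + ab.
The 3×1 boundary matrix has rank 1 and Smith normal form diag(1).

Computing H_k = (kernel of ∂_k) / (image of ∂_{k+1}):

  H_0: rank C_0 − rank ∂_1 = 3 − 2 = 1, and the invariant factors of ∂_1 are all 1, so H_0 ≅ Z.
  H_1: rank ker ∂_1 − rank ∂_2 = (3 − 2) − 1 = 0, and the invariant factors of ∂_2 are all 1, so H_1 ≅ 0.
  H_2: rank ker ∂_2 − rank ∂_3 = (1 − 1) − 0 = 0, and there is no ∂_3, so H_2 ≅ 0.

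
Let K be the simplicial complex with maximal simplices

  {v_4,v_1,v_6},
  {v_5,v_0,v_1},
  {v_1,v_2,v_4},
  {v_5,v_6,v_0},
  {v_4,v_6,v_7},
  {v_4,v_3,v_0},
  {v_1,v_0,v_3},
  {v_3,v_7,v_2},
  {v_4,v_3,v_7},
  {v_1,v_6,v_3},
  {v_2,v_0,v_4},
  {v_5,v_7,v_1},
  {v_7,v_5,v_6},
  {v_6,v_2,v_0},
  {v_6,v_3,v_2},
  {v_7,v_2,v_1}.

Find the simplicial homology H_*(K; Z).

Order the vertices as v_0 < v_1 < v_2 < v_3 < v_4 < v_5 < v_6 < v_7. Listing each simplex with vertices in this order, K has dimension 2 with simplices:

  0-simplices (8): [v_0], [v_1], [v_2], [v_3], [v_4], [v_5], [v_6], [v_7]
  1-simplices (24): (24 of them)
  2-simplices (16): (16 of them)

giving chain groups C_0 ≅ Z^8, C_1 ≅ Z^24, C_2 ≅ Z^16.

Boundary ∂_1: C_1 → C_0 sends each edge [p,q] (with p < q) to q − p. For instance
  ∂[v_0,v_3] = [v_3] − [v_0].
This gives a 8×24 integer matrix of rank 7; reducing to Smith normal form yields diagonal entries (1,1,1,1,1,1,1).

∂_2: C_2 → C_1 sends each 2-simplex [p,q,r] to [q,r] − [p,r] + [p,q]. For instance
  ∂[v_1,v_3,v_6] = [v_3,v_6] − [v_1,v_6] + [v_1,v_3],
  ∂[v_1,v_5,v_7] = [v_5,v_7] − [v_1,v_7] + [v_1,v_5].
The resulting 24×16 matrix has rank 15, and its Smith normal form has invariant factors (1,1,1,1,1,1,1,1,1,1,1,1,1,1,1).

Computing H_k = (kernel of ∂_k) / (image of ∂_{k+1}):

  H_0: rank C_0 − rank ∂_1 = 8 − 7 = 1, and the invariant factors of ∂_1 are all 1, so H_0 ≅ Z.
  H_1: rank ker ∂_1 − rank ∂_2 = (24 − 7) − 15 = 2, and the invariant factors of ∂_2 are all 1, so H_1 ≅ Z^2.
  H_2: rank ker ∂_2 − rank ∂_3 = (16 − 15) − 0 = 1, and there is no ∂_3, so H_2 ≅ Z.

H_0 ≅ Z,  H_1 ≅ Z^2,  H_2 ≅ Z.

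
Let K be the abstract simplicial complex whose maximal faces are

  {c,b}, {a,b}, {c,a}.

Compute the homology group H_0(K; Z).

We work with the vertex ordering a < b < c. The simplices of K, each written with vertices in increasing order, are:

  0-simplices (3): a, b, c
  1-simplices (3): ab, ac, bc

so the chain groups are C_0 ≅ Z^3, C_1 ≅ Z^3.

Boundary ∂_1: C_1 → C_0 maps an edge to its endpoints' difference, ∂[p,q] = q − p. For instance
  ∂bc = c − b.
As a 3×3 matrix over Z this has rank 2, with invariant factors (1,1).

Reading off H_k = ker ∂_k / im ∂_{k+1}:

  H_0: rank C_0 − rank ∂_1 = 3 − 2 = 1, and the invariant factors of ∂_1 are all 1, so H_0 = Z.

(K is a triangulation of the circle S^1.)

H_0 = Z.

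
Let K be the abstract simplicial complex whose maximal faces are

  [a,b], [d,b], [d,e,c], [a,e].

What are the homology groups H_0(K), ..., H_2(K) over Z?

H_0 = Z,  H_1 = Z,  H_2 = 0.

Fix the vertex order a < b < c < d < e and write every simplex with vertices in increasing order. Then dim K = 2 and the simplices of K are:

  0-simplices (5): a, b, c, d, e
  1-simplices (6): ab, ae, bd, cd, ce, de
  2-simplices (1): cde

so the chain groups are C_0 ≅ Z^5, C_1 ≅ Z^6, C_2 ≅ Z^1.

Boundary ∂_1: C_1 → C_0 sends each edge [p,q] (with p < q) to q − p. For instance
  ∂ae = e − a.
The 5×6 boundary matrix has rank 4 and Smith normal form diag(1,1,1,1).

Boundary ∂_2: C_2 → C_1 sends each 2-simplex [p,q,r] to [q,r] − [p,r] + [p,q]. For instance
  ∂cde = de − ce + cd.
As a 6×1 matrix over Z this has rank 1, with invariant factors (1).

From H_k ≅ ker(∂_k) / im(∂_{k+1}) we obtain:

  H_0: rank C_0 − rank ∂_1 = 5 − 4 = 1, and the invariant factors of ∂_1 are all 1, so H_0 = Z.
  H_1: rank ker ∂_1 − rank ∂_2 = (6 − 4) − 1 = 1, and the invariant factors of ∂_2 are all 1, so H_1 = Z.
  H_2: rank ker ∂_2 − rank ∂_3 = (1 − 1) − 0 = 0, and there is no ∂_3, so H_2 = 0.

As a check, the Euler characteristic is 5 − 6 + 1 = 0, which agrees with 1 − 1 + 0 = 0.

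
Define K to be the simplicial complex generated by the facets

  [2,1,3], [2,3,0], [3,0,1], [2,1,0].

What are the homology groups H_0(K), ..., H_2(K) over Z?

H_0 = Z,  H_1 = 0,  H_2 = Z.

K has 4 vertices, 6 edges, 4 triangles.
rank ∂_0 = 0, rank ∂_1 = 3 ⇒ b_0 = 4 − 0 − 3 = 1; all invariant factors of ∂_1 are 1 so no torsion. So H_0 = Z.
rank ∂_1 = 3, rank ∂_2 = 3 ⇒ b_1 = 6 − 3 − 3 = 0; all invariant factors of ∂_2 are 1 so no torsion. So H_1 = 0.
rank ∂_2 = 3, rank ∂_3 = 0 ⇒ b_2 = 4 − 3 − 0 = 1. So H_2 = Z.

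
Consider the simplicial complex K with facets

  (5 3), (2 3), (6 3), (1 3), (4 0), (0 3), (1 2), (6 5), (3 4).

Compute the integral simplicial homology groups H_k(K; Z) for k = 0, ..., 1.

H_0 ≅ Z,  H_1 ≅ Z^3.

Fix the vertex order 0 < 1 < 2 < 3 < 4 < 5 < 6 and write every simplex with vertices in increasing order. Then dim K = 1 and the simplices of K are:

  0-simplices (7): [0], [1], [2], [3], [4], [5], [6]
  1-simplices (9): [0,3], [0,4], [1,2], [1,3], [2,3], [3,4], [3,5], [3,6], [5,6]

so the chain groups are C_0 ≅ Z^7, C_1 ≅ Z^9.

The boundary map ∂_1: C_1 → C_0 is given by ∂[p,q] = [q] − [p]. For instance
  ∂[2,3] = [3] − [2].
This gives a 7×9 integer matrix of rank 6; reducing to Smith normal form yields diagonal entries (1,1,1,1,1,1).

Reading off H_k = ker ∂_k / im ∂_{k+1}:

  H_0: rank C_0 − rank ∂_1 = 7 − 6 = 1, and the invariant factors of ∂_1 are all 1, so H_0 = Z.
  H_1: rank ker ∂_1 − rank ∂_2 = (9 − 6) − 0 = 3, and there is no ∂_2, so H_1 = Z^3.

(K is a triangulation of a wedge of 3 circles.)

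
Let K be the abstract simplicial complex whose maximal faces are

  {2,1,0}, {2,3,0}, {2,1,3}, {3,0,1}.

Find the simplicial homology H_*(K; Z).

We work with the vertex ordering 0 < 1 < 2 < 3. The simplices of K, each written with vertices in increasing order, are:

  0-simplices (4): [0], [1], [2], [3]
  1-simplices (6): [0,1], [0,2], [0,3], [1,2], [1,3], [2,3]
  2-simplices (4): [0,1,2], [0,1,3], [0,2,3], [1,2,3]

giving chain groups C_0 ≅ Z^4, C_1 ≅ Z^6, C_2 ≅ Z^4.

∂_1: C_1 → C_0 is given by ∂[p,q] = [q] − [p].
The 4×6 boundary matrix has rank 3 and Smith normal form diag(1,1,1).

Boundary ∂_2: C_2 → C_1 acts by ∂[p,q,r] = [q,r] − [p,r] + [p,q]. For instance
  ∂[1,2,3] = [2,3] − [1,3] + [1,2],
  ∂[0,1,2] = [1,2] − [0,2] + [0,1].
The 6×4 boundary matrix has rank 3 and Smith normal form diag(1,1,1).

From H_k ≅ ker(∂_k) / im(∂_{k+1}) we obtain:

  H_0: rank C_0 − rank ∂_1 = 4 − 3 = 1, and the invariant factors of ∂_1 are all 1, so H_0 = Z.
  H_1: rank ker ∂_1 − rank ∂_2 = (6 − 3) − 3 = 0, and the invariant factors of ∂_2 are all 1, so H_1 = 0.
  H_2: rank ker ∂_2 − rank ∂_3 = (4 − 3) − 0 = 1, and there is no ∂_3, so H_2 = Z.

(K is a triangulation of the 2-sphere S^2.)

H_0 = Z,  H_1 = 0,  H_2 = Z.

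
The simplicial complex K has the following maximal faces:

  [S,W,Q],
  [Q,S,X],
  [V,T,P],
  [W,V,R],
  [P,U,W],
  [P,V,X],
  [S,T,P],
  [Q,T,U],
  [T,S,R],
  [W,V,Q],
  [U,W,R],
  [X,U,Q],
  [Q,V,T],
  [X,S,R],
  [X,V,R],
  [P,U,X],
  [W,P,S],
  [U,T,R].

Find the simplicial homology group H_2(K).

H_2 = Z.

We work with the vertex ordering P < Q < R < S < T < U < V < W < X. The simplices of K, each written with vertices in increasing order, are:

  0-simplices (9): P, Q, R, S, T, U, V, W, X
  1-simplices (27): PS, PT, PU, PV, PW, PX, QS, QT, QU, QV, QW, QX, RS, RT, RU, RV, RW, RX, ST, SW, SX, TU, TV, UW, UX, VW, VX
  2-simplices (18): PST, PSW, PTV, PUW, PUX, PVX, QSW, QSX, QTU, QTV, QUX, QVW, RST, RSX, RTU, RUW, RVW, RVX

so the chain groups are C_0 ≅ Z^9, C_1 ≅ Z^27, C_2 ≅ Z^18.

The boundary map ∂_1: C_1 → C_0 is given by ∂[p,q] = [q] − [p]. For instance
  ∂PU = U − P.
This gives a 9×27 integer matrix of rank 8; reducing to Smith normal form yields diagonal entries (1,1,1,1,1,1,1,1).

Boundary ∂_2: C_2 → C_1 maps a triangle to the signed sum of its edges. For instance
  ∂PVX = VX − PX + PV,
  ∂RSX = SX − RX + RS.
The resulting 27×18 matrix has rank 17, and its Smith normal form has invariant factors (1,1,1,1,1,1,1,1,1,1,1,1,1,1,1,1,1).

Reading off H_k = ker ∂_k / im ∂_{k+1}:

  H_2: rank ker ∂_2 − rank ∂_3 = (18 − 17) − 0 = 1, and there is no ∂_3, so H_2 = Z.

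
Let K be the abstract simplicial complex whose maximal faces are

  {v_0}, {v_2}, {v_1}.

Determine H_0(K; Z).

We work with the vertex ordering v_0 < v_1 < v_2. The simplices of K, each written with vertices in increasing order, are:

  0-simplices (3): [v_0], [v_1], [v_2]

so the chain groups are C_0 ≅ Z^3.

From H_k ≅ ker(∂_k) / im(∂_{k+1}) we obtain:

  H_0: rank C_0 − rank ∂_1 = 3 − 0 = 3, and there is no ∂_1, so H_0 ≅ Z^3.

(K is a triangulation of a set of 3 points.)

H_0 = Z^3.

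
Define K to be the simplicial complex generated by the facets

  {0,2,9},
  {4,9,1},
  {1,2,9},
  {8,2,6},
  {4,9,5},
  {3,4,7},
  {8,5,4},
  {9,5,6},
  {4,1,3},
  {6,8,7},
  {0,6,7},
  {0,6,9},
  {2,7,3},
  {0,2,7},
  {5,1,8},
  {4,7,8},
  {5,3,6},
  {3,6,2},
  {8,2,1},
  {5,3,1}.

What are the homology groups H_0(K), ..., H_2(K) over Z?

Order the vertices as 0 < 1 < 2 < 3 < 4 < 5 < 6 < 7 < 8 < 9. Listing each simplex with vertices in this order, K has dimension 2 with simplices:

  0-simplices (10): [0], [1], [2], [3], [4], [5], [6], [7], [8], [9]
  1-simplices (30): (30 of them)
  2-simplices (20): (20 of them)

so the chain groups are C_0 ≅ Z^10, C_1 ≅ Z^30, C_2 ≅ Z^20.

The boundary map ∂_1: C_1 → C_0 maps an edge to its endpoints' difference, ∂[p,q] = q − p.
The 10×30 boundary matrix has rank 9 and Smith normal form diag(1,1,1,1,1,1,1,1,1).

The boundary map ∂_2: C_2 → C_1 acts by ∂[p,q,r] = [q,r] − [p,r] + [p,q]. For instance
  ∂[0,6,9] = [6,9] − [0,9] + [0,6],
  ∂[2,6,8] = [6,8] − [2,8] + [2,6].
The resulting 30×20 matrix has rank 20, and its Smith normal form has invariant factors (1,1,1,1,1,1,1,1,1,1,1,1,1,1,1,1,1,1,1,2).

Reading off H_k = ker ∂_k / im ∂_{k+1}:

  H_0: rank C_0 − rank ∂_1 = 10 − 9 = 1, and the invariant factors of ∂_1 are all 1, so H_0 ≅ Z.
  H_1: rank ker ∂_1 − rank ∂_2 = (30 − 9) − 20 = 1, and ∂_2 has invariant factor 2 > 1, so H_1 ≅ Z ⊕ Z/2Z.
  H_2: rank ker ∂_2 − rank ∂_3 = (20 − 20) − 0 = 0, and there is no ∂_3, so H_2 ≅ 0.

As a check, the Euler characteristic is 10 − 30 + 20 = 0, which agrees with 1 − 1 + 0 = 0.
(K is a triangulation of the Klein bottle.)

H_0 ≅ Z,  H_1 ≅ Z ⊕ Z/2Z,  H_2 = 0.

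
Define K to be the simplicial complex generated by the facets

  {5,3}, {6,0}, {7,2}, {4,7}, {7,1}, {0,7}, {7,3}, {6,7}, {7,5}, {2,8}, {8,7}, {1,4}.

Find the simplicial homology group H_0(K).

H_0 ≅ Z.

We work with the vertex ordering 0 < 1 < 2 < 3 < 4 < 5 < 6 < 7 < 8. The simplices of K, each written with vertices in increasing order, are:

  0-simplices (9): [0], [1], [2], [3], [4], [5], [6], [7], [8]
  1-simplices (12): [0,6], [0,7], [1,4], [1,7], [2,7], [2,8], [3,5], [3,7], [4,7], [5,7], [6,7], [7,8]

giving chain groups C_0 ≅ Z^9, C_1 ≅ Z^12.

Boundary ∂_1: C_1 → C_0 is given by ∂[p,q] = [q] − [p]. For instance
  ∂[7,8] = [8] − [7].
The resulting 9×12 matrix has rank 8, and its Smith normal form has invariant factors (1,1,1,1,1,1,1,1).

Now H_k = ker ∂_k / im ∂_{k+1}, so:

  H_0: rank C_0 − rank ∂_1 = 9 − 8 = 1, and the invariant factors of ∂_1 are all 1, so H_0 = Z.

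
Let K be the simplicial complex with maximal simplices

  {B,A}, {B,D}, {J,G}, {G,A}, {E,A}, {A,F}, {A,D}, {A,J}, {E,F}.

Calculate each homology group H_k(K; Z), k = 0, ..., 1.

Order the vertices as A < B < D < E < F < G < J. Listing each simplex with vertices in this order, K has dimension 1 with simplices:

  0-simplices (7): A, B, D, E, F, G, J
  1-simplices (9): AB, AD, AE, AF, AG, AJ, BD, EF, GJ

so the chain groups are C_0 ≅ Z^7, C_1 ≅ Z^9.

The boundary map ∂_1: C_1 → C_0 is given by ∂[p,q] = [q] − [p].
The 7×9 boundary matrix has rank 6 and Smith normal form diag(1,1,1,1,1,1).

Reading off H_k = ker ∂_k / im ∂_{k+1}:

  H_0: rank C_0 − rank ∂_1 = 7 − 6 = 1, and the invariant factors of ∂_1 are all 1, so H_0 ≅ Z.
  H_1: rank ker ∂_1 − rank ∂_2 = (9 − 6) − 0 = 3, and there is no ∂_2, so H_1 ≅ Z^3.

As a check, the Euler characteristic is 7 − 9 = -2, which agrees with 1 − 3 = -2.

H_0 ≅ Z,  H_1 ≅ Z^3.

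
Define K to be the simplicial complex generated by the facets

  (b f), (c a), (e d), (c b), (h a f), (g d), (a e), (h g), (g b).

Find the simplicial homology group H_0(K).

Fix the vertex order a < b < c < d < e < f < g < h and write every simplex with vertices in increasing order. Then dim K = 2 and the simplices of K are:

  0-simplices (8): a, b, c, d, e, f, g, h
  1-simplices (11): ac, ae, af, ah, bc, bf, bg, de, dg, fh, gh
  2-simplices (1): afh

so the chain groups are C_0 ≅ Z^8, C_1 ≅ Z^11, C_2 ≅ Z^1.

Boundary ∂_1: C_1 → C_0 is given by ∂[p,q] = [q] − [p].
This gives a 8×11 integer matrix of rank 7; reducing to Smith normal form yields diagonal entries (1,1,1,1,1,1,1).

∂_2: C_2 → C_1 sends each 2-simplex [p,q,r] to [q,r] − [p,r] + [p,q]. For instance
  ∂afh = fh − ah + af.
The 11×1 boundary matrix has rank 1 and Smith normal form diag(1).

Now H_k = ker ∂_k / im ∂_{k+1}, so:

  H_0: rank C_0 − rank ∂_1 = 8 − 7 = 1, and the invariant factors of ∂_1 are all 1, so H_0 ≅ Z.

H_0 ≅ Z.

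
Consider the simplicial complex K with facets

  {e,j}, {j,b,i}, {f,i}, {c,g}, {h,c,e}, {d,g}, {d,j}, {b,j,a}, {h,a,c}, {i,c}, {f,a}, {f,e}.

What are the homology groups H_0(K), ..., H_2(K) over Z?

H_0 = Z,  H_1 = Z^5,  H_2 = 0.

Fix the vertex order a < b < c < d < e < f < g < h < i < j and write every simplex with vertices in increasing order. Then dim K = 2 and the simplices of K are:

  0-simplices (10): a, b, c, d, e, f, g, h, i, j
  1-simplices (18): ab, ac, af, ah, aj, bi, bj, ce, cg, ch, ci, dg, dj, ef, eh, ej, fi, ij
  2-simplices (4): abj, ach, bij, ceh

giving chain groups C_0 ≅ Z^10, C_1 ≅ Z^18, C_2 ≅ Z^4.

∂_1: C_1 → C_0 is given by ∂[p,q] = [q] − [p]. For instance
  ∂aj = j − a.
The resulting 10×18 matrix has rank 9, and its Smith normal form has invariant factors (1,1,1,1,1,1,1,1,1).

The boundary map ∂_2: C_2 → C_1 acts by ∂[p,q,r] = [q,r] − [p,r] + [p,q]. For instance
  ∂bij = ij − bj + bi,
  ∂ach = ch − ah + ac.
As a 18×4 matrix over Z this has rank 4, with invariant factors (1,1,1,1).

Computing H_k = (kernel of ∂_k) / (image of ∂_{k+1}):

  H_0: rank C_0 − rank ∂_1 = 10 − 9 = 1, and the invariant factors of ∂_1 are all 1, so H_0 = Z.
  H_1: rank ker ∂_1 − rank ∂_2 = (18 − 9) − 4 = 5, and the invariant factors of ∂_2 are all 1, so H_1 = Z^5.
  H_2: rank ker ∂_2 − rank ∂_3 = (4 − 4) − 0 = 0, and there is no ∂_3, so H_2 = 0.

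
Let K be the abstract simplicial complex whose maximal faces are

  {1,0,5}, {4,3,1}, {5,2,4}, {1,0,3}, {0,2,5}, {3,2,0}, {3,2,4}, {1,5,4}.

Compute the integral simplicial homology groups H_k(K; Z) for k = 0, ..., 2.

H_0 ≅ Z,  H_1 = 0,  H_2 ≅ Z.

Take the total order 0 < 1 < 2 < 3 < 4 < 5 on the vertex set. Then K (dimension 2) consists of the simplices:

  0-simplices (6): [0], [1], [2], [3], [4], [5]
  1-simplices (12): [0,1], [0,2], [0,3], [0,5], [1,3], [1,4], [1,5], [2,3], [2,4], [2,5], [3,4], [4,5]
  2-simplices (8): [0,1,3], [0,1,5], [0,2,3], [0,2,5], [1,3,4], [1,4,5], [2,3,4], [2,4,5]

so the chain groups are C_0 ≅ Z^6, C_1 ≅ Z^12, C_2 ≅ Z^8.

Boundary ∂_1: C_1 → C_0 sends each edge [p,q] (with p < q) to q − p.
The 6×12 boundary matrix has rank 5 and Smith normal form diag(1,1,1,1,1).

The boundary map ∂_2: C_2 → C_1 maps a triangle to the signed sum of its edges. For instance
  ∂[1,3,4] = [3,4] − [1,4] + [1,3],
  ∂[2,4,5] = [4,5] − [2,5] + [2,4].
As a 12×8 matrix over Z this has rank 7, with invariant factors (1,1,1,1,1,1,1).

From H_k ≅ ker(∂_k) / im(∂_{k+1}) we obtain:

  H_0: rank C_0 − rank ∂_1 = 6 − 5 = 1, and the invariant factors of ∂_1 are all 1, so H_0 ≅ Z.
  H_1: rank ker ∂_1 − rank ∂_2 = (12 − 5) − 7 = 0, and the invariant factors of ∂_2 are all 1, so H_1 ≅ 0.
  H_2: rank ker ∂_2 − rank ∂_3 = (8 − 7) − 0 = 1, and there is no ∂_3, so H_2 ≅ Z.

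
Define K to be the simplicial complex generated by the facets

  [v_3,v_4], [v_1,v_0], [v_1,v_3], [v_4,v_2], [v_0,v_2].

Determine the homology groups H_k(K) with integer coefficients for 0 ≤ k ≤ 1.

H_0 = Z,  H_1 = Z.

Take the total order v_0 < v_1 < v_2 < v_3 < v_4 on the vertex set. Then K (dimension 1) consists of the simplices:

  0-simplices (5): [v_0], [v_1], [v_2], [v_3], [v_4]
  1-simplices (5): [v_0,v_1], [v_0,v_2], [v_1,v_3], [v_2,v_4], [v_3,v_4]

Hence C_0 ≅ Z^5, C_1 ≅ Z^5.

Boundary ∂_1: C_1 → C_0 sends each edge [p,q] (with p < q) to q − p.
As a 5×5 matrix over Z this has rank 4, with invariant factors (1,1,1,1).

Computing H_k = (kernel of ∂_k) / (image of ∂_{k+1}):

  H_0: rank C_0 − rank ∂_1 = 5 − 4 = 1, and the invariant factors of ∂_1 are all 1, so H_0 ≅ Z.
  H_1: rank ker ∂_1 − rank ∂_2 = (5 − 4) − 0 = 1, and there is no ∂_2, so H_1 ≅ Z.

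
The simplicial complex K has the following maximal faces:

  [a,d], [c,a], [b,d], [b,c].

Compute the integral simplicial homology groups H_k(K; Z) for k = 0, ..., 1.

Take the total order a < b < c < d on the vertex set. Then K (dimension 1) consists of the simplices:

  0-simplices (4): a, b, c, d
  1-simplices (4): ac, ad, bc, bd

giving chain groups C_0 ≅ Z^4, C_1 ≅ Z^4.

Boundary ∂_1: C_1 → C_0 is given by ∂[p,q] = [q] − [p]. For instance
  ∂ad = d − a.
The resulting 4×4 matrix has rank 3, and its Smith normal form has invariant factors (1,1,1).

From H_k ≅ ker(∂_k) / im(∂_{k+1}) we obtain:

  H_0: rank C_0 − rank ∂_1 = 4 − 3 = 1, and the invariant factors of ∂_1 are all 1, so H_0 ≅ Z.
  H_1: rank ker ∂_1 − rank ∂_2 = (4 − 3) − 0 = 1, and there is no ∂_2, so H_1 ≅ Z.

H_0 = Z,  H_1 = Z.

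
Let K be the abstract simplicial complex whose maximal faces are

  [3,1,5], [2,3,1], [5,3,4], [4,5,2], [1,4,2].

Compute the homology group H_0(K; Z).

Fix the vertex order 1 < 2 < 3 < 4 < 5 and write every simplex with vertices in increasing order. Then dim K = 2 and the simplices of K are:

  0-simplices (5): [1], [2], [3], [4], [5]
  1-simplices (10): [1,2], [1,3], [1,4], [1,5], [2,3], [2,4], [2,5], [3,4], [3,5], [4,5]
  2-simplices (5): [1,2,3], [1,2,4], [1,3,5], [2,4,5], [3,4,5]

so the chain groups are C_0 ≅ Z^5, C_1 ≅ Z^10, C_2 ≅ Z^5.

Boundary ∂_1: C_1 → C_0 is given by ∂[p,q] = [q] − [p]. For instance
  ∂[1,5] = [5] − [1].
The 5×10 boundary matrix has rank 4 and Smith normal form diag(1,1,1,1).

∂_2: C_2 → C_1 sends each 2-simplex [p,q,r] to [q,r] − [p,r] + [p,q]. For instance
  ∂[1,2,4] = [2,4] − [1,4] + [1,2],
  ∂[1,3,5] = [3,5] − [1,5] + [1,3].
This gives a 10×5 integer matrix of rank 5; reducing to Smith normal form yields diagonal entries (1,1,1,1,1).

Reading off H_k = ker ∂_k / im ∂_{k+1}:

  H_0: rank C_0 − rank ∂_1 = 5 − 4 = 1, and the invariant factors of ∂_1 are all 1, so H_0 ≅ Z.

(K is a triangulation of the Möbius band.)

H_0 ≅ Z.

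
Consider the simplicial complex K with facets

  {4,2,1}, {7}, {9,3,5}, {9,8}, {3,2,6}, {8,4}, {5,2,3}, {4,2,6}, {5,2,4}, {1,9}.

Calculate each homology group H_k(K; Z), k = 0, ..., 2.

H_0 ≅ Z^2,  H_1 ≅ Z^2,  H_2 = 0.

Order the vertices as 1 < 2 < 3 < 4 < 5 < 6 < 7 < 8 < 9. Listing each simplex with vertices in this order, K has dimension 2 with simplices:

  0-simplices (9): [1], [2], [3], [4], [5], [6], [7], [8], [9]
  1-simplices (15): [1,2], [1,4], [1,9], [2,3], [2,4], [2,5], [2,6], [3,5], [3,6], [3,9], [4,5], [4,6], [4,8], [5,9], [8,9]
  2-simplices (6): [1,2,4], [2,3,5], [2,3,6], [2,4,5], [2,4,6], [3,5,9]

Hence C_0 ≅ Z^9, C_1 ≅ Z^15, C_2 ≅ Z^6.

Boundary ∂_1: C_1 → C_0 maps an edge to its endpoints' difference, ∂[p,q] = q − p. For instance
  ∂[4,8] = [8] − [4].
The resulting 9×15 matrix has rank 7, and its Smith normal form has invariant factors (1,1,1,1,1,1,1).

Boundary ∂_2: C_2 → C_1 maps a triangle to the signed sum of its edges. For instance
  ∂[2,3,6] = [3,6] − [2,6] + [2,3],
  ∂[2,4,6] = [4,6] − [2,6] + [2,4].
The resulting 15×6 matrix has rank 6, and its Smith normal form has invariant factors (1,1,1,1,1,1).

Computing H_k = (kernel of ∂_k) / (image of ∂_{k+1}):

  H_0: rank C_0 − rank ∂_1 = 9 − 7 = 2, and the invariant factors of ∂_1 are all 1, so H_0 = Z^2.
  H_1: rank ker ∂_1 − rank ∂_2 = (15 − 7) − 6 = 2, and the invariant factors of ∂_2 are all 1, so H_1 = Z^2.
  H_2: rank ker ∂_2 − rank ∂_3 = (6 − 6) − 0 = 0, and there is no ∂_3, so H_2 = 0.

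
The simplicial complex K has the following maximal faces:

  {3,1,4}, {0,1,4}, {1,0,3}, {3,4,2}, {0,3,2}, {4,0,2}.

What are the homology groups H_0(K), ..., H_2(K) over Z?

We work with the vertex ordering 0 < 1 < 2 < 3 < 4. The simplices of K, each written with vertices in increasing order, are:

  0-simplices (5): [0], [1], [2], [3], [4]
  1-simplices (9): [0,1], [0,2], [0,3], [0,4], [1,3], [1,4], [2,3], [2,4], [3,4]
  2-simplices (6): [0,1,3], [0,1,4], [0,2,3], [0,2,4], [1,3,4], [2,3,4]

giving chain groups C_0 ≅ Z^5, C_1 ≅ Z^9, C_2 ≅ Z^6.

∂_1: C_1 → C_0 maps an edge to its endpoints' difference, ∂[p,q] = q − p. For instance
  ∂[3,4] = [4] − [3].
This gives a 5×9 integer matrix of rank 4; reducing to Smith normal form yields diagonal entries (1,1,1,1).

∂_2: C_2 → C_1 sends each 2-simplex [p,q,r] to [q,r] − [p,r] + [p,q]. For instance
  ∂[0,2,4] = [2,4] − [0,4] + [0,2],
  ∂[2,3,4] = [3,4] − [2,4] + [2,3].
This gives a 9×6 integer matrix of rank 5; reducing to Smith normal form yields diagonal entries (1,1,1,1,1).

Reading off H_k = ker ∂_k / im ∂_{k+1}:

  H_0: rank C_0 − rank ∂_1 = 5 − 4 = 1, and the invariant factors of ∂_1 are all 1, so H_0 = Z.
  H_1: rank ker ∂_1 − rank ∂_2 = (9 − 4) − 5 = 0, and the invariant factors of ∂_2 are all 1, so H_1 = 0.
  H_2: rank ker ∂_2 − rank ∂_3 = (6 − 5) − 0 = 1, and there is no ∂_3, so H_2 = Z.

H_0 = Z,  H_1 = 0,  H_2 = Z.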